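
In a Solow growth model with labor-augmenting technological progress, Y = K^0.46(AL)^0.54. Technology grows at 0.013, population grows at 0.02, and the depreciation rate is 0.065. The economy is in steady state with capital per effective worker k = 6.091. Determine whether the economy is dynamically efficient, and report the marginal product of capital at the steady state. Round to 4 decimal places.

The effective depreciation rate is n + g + δ = 0.02 + 0.013 + 0.065 = 0.098.
MPK = 0.46·k^(0.46−1) = 0.46·6.091^(-0.54) ≈ 0.1734.
MPK > 0.098, so the economy is dynamically efficient (under-saving).

dynamically efficient; MPK ≈ 0.1734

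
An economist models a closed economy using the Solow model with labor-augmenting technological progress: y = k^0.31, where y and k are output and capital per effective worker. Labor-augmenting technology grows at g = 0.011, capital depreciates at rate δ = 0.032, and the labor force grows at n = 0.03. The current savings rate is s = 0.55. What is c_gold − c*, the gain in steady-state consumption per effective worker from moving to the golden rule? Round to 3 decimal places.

Capital per effective worker breaks even when investment replaces (n + g + δ)·k; here n + g + δ = 0.073.
Current steady state (s = 0.55): k* = (0.55/0.073)^(1/0.69) ≈ 18.6669, y* = 18.6669^0.31 ≈ 2.4776, c* = (1−0.55)·2.4776 ≈ 1.1149.
Setting f'(k) = n+g+δ gives 0.31·k^(0.31−1) = 0.073, hence k_gold = (0.31/0.073)^(1/0.69) ≈ 8.1321.
y_gold = 8.1321^0.31 ≈ 1.9150, c_gold = y_gold − 0.073·k_gold ≈ 1.3213.
Gain: Δc = 1.3213 − 1.1149 ≈ 0.2064.

Δc ≈ 0.206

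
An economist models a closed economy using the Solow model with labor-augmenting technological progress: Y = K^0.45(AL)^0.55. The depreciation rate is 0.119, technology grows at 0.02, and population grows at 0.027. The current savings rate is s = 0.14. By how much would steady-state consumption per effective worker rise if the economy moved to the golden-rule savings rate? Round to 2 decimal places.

Capital per effective worker breaks even when investment replaces (n + g + δ)·k; here n + g + δ = 0.166.
Current steady state (s = 0.14): k* = (0.14/0.166)^(1/0.55) ≈ 0.7337, y* = 0.7337^0.45 ≈ 0.8699, c* = (1−0.14)·0.8699 ≈ 0.7481.
Maximizing c = f(k) − (n+g+δ)·k gives f'(k) = n+g+δ, i.e. 0.45·k^(0.45−1) = 0.166, so k_gold = (0.45/0.166)^(1/0.55) ≈ 6.1300.
y_gold = 6.1300^0.45 ≈ 2.2613, c_gold = y_gold − 0.166·k_gold ≈ 1.2437.
Gain: Δc = 1.2437 − 0.7481 ≈ 0.4956.

Δc ≈ 0.50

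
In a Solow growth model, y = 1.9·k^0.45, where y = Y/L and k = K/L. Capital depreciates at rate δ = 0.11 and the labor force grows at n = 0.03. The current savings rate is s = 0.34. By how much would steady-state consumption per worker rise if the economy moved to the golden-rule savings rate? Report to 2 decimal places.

Capital per worker breaks even when investment replaces (n + δ)·k; here n + δ = 0.14.
Current steady state (s = 0.34): k* = (0.34·1.9/0.14)^(1/0.55) ≈ 16.1236, y* = 1.9·16.1236^0.45 ≈ 6.6391, c* = (1−0.34)·6.6391 ≈ 4.3818.
Golden rule sets MPK = n+δ: 0.45·1.9·k^(0.45−1) = 0.14, so k_gold = (0.45·1.9/0.14)^(1/0.55) ≈ 26.8409.
y_gold = 1.9·26.8409^0.45 ≈ 8.3505, c_gold = y_gold − 0.14·k_gold ≈ 4.5928.
Gain: Δc = 4.5928 − 4.3818 ≈ 0.2109.

Δc ≈ 0.21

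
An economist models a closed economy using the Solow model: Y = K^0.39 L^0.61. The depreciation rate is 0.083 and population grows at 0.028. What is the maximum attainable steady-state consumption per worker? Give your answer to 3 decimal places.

c_gold ≈ 1.362

Capital per worker breaks even when investment replaces (n + δ)·k; here n + δ = 0.111.
At the golden rule the marginal product of capital equals n+δ: 0.39·k^(0.39−1) = 0.111. Solving, k_gold = (0.39/0.111)^(1/0.61) ≈ 7.8462.
y_gold = 7.8462^0.39 ≈ 2.2331.
c_gold = y_gold − (n+δ)·k_gold = 2.2331 − 0.111·7.8462 ≈ 1.3622.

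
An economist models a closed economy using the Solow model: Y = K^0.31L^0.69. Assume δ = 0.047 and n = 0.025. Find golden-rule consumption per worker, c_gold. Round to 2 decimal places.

c_gold ≈ 1.33

n + δ = 0.025 + 0.047 = 0.072.
Setting f'(k) = n+δ gives 0.31·k^(0.31−1) = 0.072, hence k_gold = (0.31/0.072)^(1/0.69) ≈ 8.2963.
y_gold = 8.2963^0.31 ≈ 1.9269.
c_gold = y_gold − (n+δ)·k_gold = 1.9269 − 0.072·8.2963 ≈ 1.3295.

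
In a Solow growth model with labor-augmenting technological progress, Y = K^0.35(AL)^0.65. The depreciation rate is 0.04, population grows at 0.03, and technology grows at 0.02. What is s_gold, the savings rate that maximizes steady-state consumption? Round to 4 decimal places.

s_gold = 0.3500

The effective depreciation rate is n + g + δ = 0.03 + 0.02 + 0.04 = 0.09.
At the golden rule MPK = n+g+δ, and in any Cobb-Douglas steady state s = (n+g+δ)·k/y = MPK·k/y = capital's share 0.35.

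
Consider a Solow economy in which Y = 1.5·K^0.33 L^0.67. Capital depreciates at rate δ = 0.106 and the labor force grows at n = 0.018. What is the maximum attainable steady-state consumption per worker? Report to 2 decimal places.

n + δ = 0.018 + 0.106 = 0.124.
Maximizing c = f(k) − (n+δ)·k gives f'(k) = n+δ, i.e. 0.33·1.5·k^(0.33−1) = 0.124, so k_gold = (0.33·1.5/0.124)^(1/0.67) ≈ 7.8938.
y_gold = 1.5·7.8938^0.33 ≈ 2.9662.
c_gold = y_gold − (n+δ)·k_gold = 2.9662 − 0.124·7.8938 ≈ 1.9873.

c_gold ≈ 1.99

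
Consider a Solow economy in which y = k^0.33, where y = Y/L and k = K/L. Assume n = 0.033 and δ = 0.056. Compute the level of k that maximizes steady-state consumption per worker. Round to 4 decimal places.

Capital per worker breaks even when investment replaces (n + δ)·k; here n + δ = 0.089.
Golden rule sets MPK = n+δ: 0.33·k^(0.33−1) = 0.089, so k_gold = (0.33/0.089)^(1/0.67) ≈ 7.0703.

k_gold ≈ 7.0703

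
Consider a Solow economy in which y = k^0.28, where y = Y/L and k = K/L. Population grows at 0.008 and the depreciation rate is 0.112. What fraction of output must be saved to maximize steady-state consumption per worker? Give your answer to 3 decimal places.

Capital per worker breaks even when investment replaces (n + δ)·k; here n + δ = 0.12.
At the golden rule MPK = n+δ, and in any Cobb-Douglas steady state s = (n+δ)·k/y = MPK·k/y = capital's share 0.28.

s_gold = 0.280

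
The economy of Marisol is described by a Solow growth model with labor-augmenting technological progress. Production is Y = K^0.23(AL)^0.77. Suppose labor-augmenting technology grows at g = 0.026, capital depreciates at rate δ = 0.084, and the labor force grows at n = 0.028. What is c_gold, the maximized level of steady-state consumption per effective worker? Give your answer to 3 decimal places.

c_gold ≈ 0.897

Break-even investment rate: n + g + δ = 0.028 + 0.026 + 0.084 = 0.138.
At the golden rule the marginal product of capital equals n+g+δ: 0.23·k^(0.23−1) = 0.138. Solving, k_gold = (0.23/0.138)^(1/0.77) ≈ 1.9414.
y_gold = 1.9414^0.23 ≈ 1.1648.
c_gold = y_gold − (n+g+δ)·k_gold = 1.1648 − 0.138·1.9414 ≈ 0.8969.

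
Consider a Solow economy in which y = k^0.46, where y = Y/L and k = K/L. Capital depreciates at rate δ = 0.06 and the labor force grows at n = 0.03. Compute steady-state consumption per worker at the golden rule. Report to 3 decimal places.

c_gold ≈ 2.167

The effective depreciation rate is n + δ = 0.03 + 0.06 = 0.09.
Golden rule sets MPK = n+δ: 0.46·k^(0.46−1) = 0.09, so k_gold = (0.46/0.09)^(1/0.54) ≈ 20.5147.
y_gold = 20.5147^0.46 ≈ 4.0137.
c_gold = y_gold − (n+δ)·k_gold = 4.0137 − 0.09·20.5147 ≈ 2.1674.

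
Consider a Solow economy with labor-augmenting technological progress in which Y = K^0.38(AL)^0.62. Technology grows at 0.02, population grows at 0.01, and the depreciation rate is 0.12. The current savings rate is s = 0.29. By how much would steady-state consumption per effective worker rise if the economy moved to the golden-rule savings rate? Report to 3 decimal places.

Break-even investment rate: n + g + δ = 0.01 + 0.02 + 0.12 = 0.15.
Current steady state (s = 0.29): k* = (0.29/0.15)^(1/0.62) ≈ 2.8959, y* = 2.8959^0.38 ≈ 1.4979, c* = (1−0.29)·1.4979 ≈ 1.0635.
Setting f'(k) = n+g+δ gives 0.38·k^(0.38−1) = 0.15, hence k_gold = (0.38/0.15)^(1/0.62) ≈ 4.4783.
y_gold = 4.4783^0.38 ≈ 1.7678, c_gold = y_gold − 0.15·k_gold ≈ 1.0960.
Gain: Δc = 1.0960 − 1.0635 ≈ 0.0325.

Δc ≈ 0.033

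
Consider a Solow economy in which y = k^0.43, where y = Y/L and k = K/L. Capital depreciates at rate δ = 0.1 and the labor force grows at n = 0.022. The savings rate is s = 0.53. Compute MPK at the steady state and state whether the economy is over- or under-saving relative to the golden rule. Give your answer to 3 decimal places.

Break-even investment rate: n + δ = 0.022 + 0.1 = 0.122.
Steady-state k*: s·k^0.43 = 0.122·k gives k* = (0.53/0.122)^(1/0.57) ≈ 13.1568.
MPK = 0.43·13.1568^(-0.57) ≈ 0.0990.
MPK < n+δ = 0.122, so the economy is dynamically inefficient (over-saving).

over-saving; MPK ≈ 0.099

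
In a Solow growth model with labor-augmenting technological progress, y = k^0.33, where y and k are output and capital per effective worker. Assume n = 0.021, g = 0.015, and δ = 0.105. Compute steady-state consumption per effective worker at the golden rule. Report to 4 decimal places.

c_gold ≈ 1.0185

The effective depreciation rate is n + g + δ = 0.021 + 0.015 + 0.105 = 0.141.
At the golden rule the marginal product of capital equals n+g+δ: 0.33·k^(0.33−1) = 0.141. Solving, k_gold = (0.33/0.141)^(1/0.67) ≈ 3.5578.
y_gold = 3.5578^0.33 ≈ 1.5202.
c_gold = y_gold − (n+g+δ)·k_gold = 1.5202 − 0.141·3.5578 ≈ 1.0185.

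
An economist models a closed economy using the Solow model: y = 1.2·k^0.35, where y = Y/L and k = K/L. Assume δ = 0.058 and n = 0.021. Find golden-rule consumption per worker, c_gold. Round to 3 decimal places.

Break-even investment rate: n + δ = 0.021 + 0.058 = 0.079.
Maximizing c = f(k) − (n+δ)·k gives f'(k) = n+δ, i.e. 0.35·1.2·k^(0.35−1) = 0.079, so k_gold = (0.35·1.2/0.079)^(1/0.65) ≈ 13.0720.
y_gold = 1.2·13.0720^0.35 ≈ 2.9505.
c_gold = y_gold − (n+δ)·k_gold = 2.9505 − 0.079·13.0720 ≈ 1.9178.

c_gold ≈ 1.918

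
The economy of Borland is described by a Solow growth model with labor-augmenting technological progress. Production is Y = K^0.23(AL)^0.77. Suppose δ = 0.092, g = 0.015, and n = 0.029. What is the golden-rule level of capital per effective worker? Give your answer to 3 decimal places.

Break-even investment rate: n + g + δ = 0.029 + 0.015 + 0.092 = 0.136.
Setting f'(k) = n+g+δ gives 0.23·k^(0.23−1) = 0.136, hence k_gold = (0.23/0.136)^(1/0.77) ≈ 1.9786.

k_gold ≈ 1.979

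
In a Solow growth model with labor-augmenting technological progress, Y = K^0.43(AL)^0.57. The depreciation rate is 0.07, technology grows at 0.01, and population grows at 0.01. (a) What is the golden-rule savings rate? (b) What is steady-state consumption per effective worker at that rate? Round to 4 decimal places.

(a) s_gold = 0.4300; (b) c_gold ≈ 1.8547

n + g + δ = 0.01 + 0.01 + 0.07 = 0.09.
For Cobb-Douglas, s_gold equals capital's share: s_gold = 0.43.
Maximizing c = f(k) − (n+g+δ)·k gives f'(k) = n+g+δ, i.e. 0.43·k^(0.43−1) = 0.09, so k_gold = (0.43/0.09)^(1/0.57) ≈ 15.5462.
y_gold = 15.5462^0.43 ≈ 3.2539; c_gold = (1−0.43)·y_gold ≈ 1.8547.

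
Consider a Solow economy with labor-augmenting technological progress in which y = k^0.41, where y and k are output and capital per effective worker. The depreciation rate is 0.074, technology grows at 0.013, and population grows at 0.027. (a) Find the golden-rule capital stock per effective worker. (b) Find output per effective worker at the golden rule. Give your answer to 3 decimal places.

(a) k_gold ≈ 8.753; (b) y_gold ≈ 2.434

n + g + δ = 0.027 + 0.013 + 0.074 = 0.114.
At the golden rule the marginal product of capital equals n+g+δ: 0.41·k^(0.41−1) = 0.114. Solving, k_gold = (0.41/0.114)^(1/0.59) ≈ 8.7532.
y_gold = 8.7532^0.41 ≈ 2.4338.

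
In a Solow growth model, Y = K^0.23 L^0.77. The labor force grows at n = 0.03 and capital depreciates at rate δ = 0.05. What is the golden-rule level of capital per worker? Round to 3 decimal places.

k_gold ≈ 3.941

Break-even investment rate: n + δ = 0.03 + 0.05 = 0.08.
Maximizing c = f(k) − (n+δ)·k gives f'(k) = n+δ, i.e. 0.23·k^(0.23−1) = 0.08, so k_gold = (0.23/0.08)^(1/0.77) ≈ 3.9412.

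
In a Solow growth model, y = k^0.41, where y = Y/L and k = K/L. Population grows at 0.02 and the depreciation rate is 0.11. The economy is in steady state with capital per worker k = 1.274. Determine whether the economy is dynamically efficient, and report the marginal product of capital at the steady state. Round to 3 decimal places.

The effective depreciation rate is n + δ = 0.02 + 0.11 = 0.13.
MPK = 0.41·k^(0.41−1) = 0.41·1.274^(-0.59) ≈ 0.3554.
MPK > 0.13, so the economy is dynamically efficient (under-saving).

dynamically efficient; MPK ≈ 0.355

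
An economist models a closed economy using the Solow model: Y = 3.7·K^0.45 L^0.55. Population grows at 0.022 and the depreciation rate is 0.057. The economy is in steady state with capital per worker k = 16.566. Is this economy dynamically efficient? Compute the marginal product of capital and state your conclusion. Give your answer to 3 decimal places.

dynamically efficient; MPK ≈ 0.356

n + δ = 0.022 + 0.057 = 0.079.
MPK = 0.45·3.7·k^(0.45−1) = 0.45·3.7·16.566^(-0.55) ≈ 0.3555.
MPK > 0.079, so the economy is dynamically efficient (under-saving).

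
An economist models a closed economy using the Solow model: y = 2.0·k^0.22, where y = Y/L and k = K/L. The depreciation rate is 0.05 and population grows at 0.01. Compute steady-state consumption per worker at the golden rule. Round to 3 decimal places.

Capital per worker breaks even when investment replaces (n + δ)·k; here n + δ = 0.06.
Golden rule sets MPK = n+δ: 0.22·2.0·k^(0.22−1) = 0.06, so k_gold = (0.22·2.0/0.06)^(1/0.78) ≈ 12.8635.
y_gold = 2.0·12.8635^0.22 ≈ 3.5082.
c_gold = y_gold − (n+δ)·k_gold = 3.5082 − 0.06·12.8635 ≈ 2.7364.

c_gold ≈ 2.736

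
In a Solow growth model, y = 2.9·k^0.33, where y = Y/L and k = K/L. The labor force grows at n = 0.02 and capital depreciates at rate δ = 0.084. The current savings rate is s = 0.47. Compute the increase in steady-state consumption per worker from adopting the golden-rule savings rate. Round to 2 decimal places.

Δc ≈ 0.34

The effective depreciation rate is n + δ = 0.02 + 0.084 = 0.104.
Current steady state (s = 0.47): k* = (0.47·2.9/0.104)^(1/0.67) ≈ 46.5430, y* = 2.9·46.5430^0.33 ≈ 10.2989, c* = (1−0.47)·10.2989 ≈ 5.4584.
At the golden rule the marginal product of capital equals n+δ: 0.33·2.9·k^(0.33−1) = 0.104. Solving, k_gold = (0.33·2.9/0.104)^(1/0.67) ≈ 27.4552.
y_gold = 2.9·27.4552^0.33 ≈ 8.6526, c_gold = y_gold − 0.104·k_gold ≈ 5.7972.
Gain: Δc = 5.7972 − 5.4584 ≈ 0.3388.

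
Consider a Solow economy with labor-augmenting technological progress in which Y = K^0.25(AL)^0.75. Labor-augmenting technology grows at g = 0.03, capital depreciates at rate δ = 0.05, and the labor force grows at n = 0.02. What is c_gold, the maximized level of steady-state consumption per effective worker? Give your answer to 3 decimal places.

c_gold ≈ 1.018

n + g + δ = 0.02 + 0.03 + 0.05 = 0.1.
At the golden rule the marginal product of capital equals n+g+δ: 0.25·k^(0.25−1) = 0.1. Solving, k_gold = (0.25/0.1)^(1/0.75) ≈ 3.3930.
y_gold = 3.3930^0.25 ≈ 1.3572.
c_gold = y_gold − (n+g+δ)·k_gold = 1.3572 − 0.1·3.3930 ≈ 1.0179.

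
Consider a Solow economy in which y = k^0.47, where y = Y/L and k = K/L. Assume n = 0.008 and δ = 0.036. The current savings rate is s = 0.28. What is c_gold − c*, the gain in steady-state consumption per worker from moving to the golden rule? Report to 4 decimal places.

Capital per worker breaks even when investment replaces (n + δ)·k; here n + δ = 0.044.
Current steady state (s = 0.28): k* = (0.28/0.044)^(1/0.53) ≈ 32.8417, y* = 32.8417^0.47 ≈ 5.1608, c* = (1−0.28)·5.1608 ≈ 3.7158.
At the golden rule the marginal product of capital equals n+δ: 0.47·k^(0.47−1) = 0.044. Solving, k_gold = (0.47/0.044)^(1/0.53) ≈ 87.2650.
y_gold = 87.2650^0.47 ≈ 8.1695, c_gold = y_gold − 0.044·k_gold ≈ 4.3298.
Gain: Δc = 4.3298 − 3.7158 ≈ 0.6140.

Δc ≈ 0.6140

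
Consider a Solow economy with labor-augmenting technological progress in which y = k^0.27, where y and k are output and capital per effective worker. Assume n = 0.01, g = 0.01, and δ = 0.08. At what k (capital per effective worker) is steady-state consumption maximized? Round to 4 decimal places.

n + g + δ = 0.01 + 0.01 + 0.08 = 0.1.
Maximizing c = f(k) − (n+g+δ)·k gives f'(k) = n+g+δ, i.e. 0.27·k^(0.27−1) = 0.1, so k_gold = (0.27/0.1)^(1/0.73) ≈ 3.8986.

k_gold ≈ 3.8986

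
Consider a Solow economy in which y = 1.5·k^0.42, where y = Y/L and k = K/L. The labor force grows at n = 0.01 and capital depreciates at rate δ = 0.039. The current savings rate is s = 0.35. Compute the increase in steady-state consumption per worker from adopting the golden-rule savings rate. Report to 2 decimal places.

The effective depreciation rate is n + δ = 0.01 + 0.039 = 0.049.
Current steady state (s = 0.35): k* = (0.35·1.5/0.049)^(1/0.58) ≈ 59.6759, y* = 1.5·59.6759^0.42 ≈ 8.3546, c* = (1−0.35)·8.3546 ≈ 5.4305.
Golden rule sets MPK = n+δ: 0.42·1.5·k^(0.42−1) = 0.049, so k_gold = (0.42·1.5/0.049)^(1/0.58) ≈ 81.7181.
y_gold = 1.5·81.7181^0.42 ≈ 9.5338, c_gold = y_gold − 0.049·k_gold ≈ 5.5296.
Gain: Δc = 5.5296 − 5.4305 ≈ 0.0991.

Δc ≈ 0.10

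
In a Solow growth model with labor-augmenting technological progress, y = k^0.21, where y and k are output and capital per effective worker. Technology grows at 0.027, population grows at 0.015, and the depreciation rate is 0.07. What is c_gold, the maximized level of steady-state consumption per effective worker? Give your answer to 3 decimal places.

c_gold ≈ 0.934

The effective depreciation rate is n + g + δ = 0.015 + 0.027 + 0.07 = 0.112.
Setting f'(k) = n+g+δ gives 0.21·k^(0.21−1) = 0.112, hence k_gold = (0.21/0.112)^(1/0.79) ≈ 2.2160.
y_gold = 2.2160^0.21 ≈ 1.1819.
c_gold = y_gold − (n+g+δ)·k_gold = 1.1819 − 0.112·2.2160 ≈ 0.9337.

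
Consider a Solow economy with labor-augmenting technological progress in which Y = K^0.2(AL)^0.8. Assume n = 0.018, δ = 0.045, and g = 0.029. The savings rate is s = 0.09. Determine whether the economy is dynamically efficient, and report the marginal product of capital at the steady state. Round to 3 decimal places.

Break-even investment rate: n + g + δ = 0.018 + 0.029 + 0.045 = 0.092.
Steady-state k*: s·k^0.2 = 0.092·k gives k* = (0.09/0.092)^(1/0.8) ≈ 0.9729.
MPK = 0.2·0.9729^(-0.8) ≈ 0.2044.
MPK > n+g+δ = 0.092, so the economy is dynamically efficient (under-saving).

dynamically efficient; MPK ≈ 0.204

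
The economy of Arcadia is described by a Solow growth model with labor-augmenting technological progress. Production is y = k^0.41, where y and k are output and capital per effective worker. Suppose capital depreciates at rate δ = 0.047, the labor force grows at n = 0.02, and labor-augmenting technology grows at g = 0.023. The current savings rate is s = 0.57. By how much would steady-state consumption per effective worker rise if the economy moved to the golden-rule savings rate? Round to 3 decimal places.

Δc ≈ 0.142

n + g + δ = 0.02 + 0.023 + 0.047 = 0.09.
Current steady state (s = 0.57): k* = (0.57/0.09)^(1/0.59) ≈ 22.8401, y* = 22.8401^0.41 ≈ 3.6063, c* = (1−0.57)·3.6063 ≈ 1.5507.
Setting f'(k) = n+g+δ gives 0.41·k^(0.41−1) = 0.09, hence k_gold = (0.41/0.09)^(1/0.59) ≈ 13.0669.
y_gold = 13.0669^0.41 ≈ 2.8683, c_gold = y_gold − 0.09·k_gold ≈ 1.6923.
Gain: Δc = 1.6923 − 1.5507 ≈ 0.1416.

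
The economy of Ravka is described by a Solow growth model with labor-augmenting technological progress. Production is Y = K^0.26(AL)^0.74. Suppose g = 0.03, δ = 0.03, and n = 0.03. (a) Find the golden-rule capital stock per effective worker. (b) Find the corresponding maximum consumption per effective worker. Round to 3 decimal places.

Capital per effective worker breaks even when investment replaces (n + g + δ)·k; here n + g + δ = 0.09.
At the golden rule the marginal product of capital equals n+g+δ: 0.26·k^(0.26−1) = 0.09. Solving, k_gold = (0.26/0.09)^(1/0.74) ≈ 4.1938.
y_gold = 4.1938^0.26 ≈ 1.4517; c_gold = y_gold − 0.09·k_gold ≈ 1.0743.

(a) k_gold ≈ 4.194; (b) c_gold ≈ 1.074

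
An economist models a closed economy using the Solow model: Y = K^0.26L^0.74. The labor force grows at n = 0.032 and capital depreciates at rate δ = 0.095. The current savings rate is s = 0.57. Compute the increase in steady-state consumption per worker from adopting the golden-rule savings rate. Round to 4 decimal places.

Δc ≈ 0.2231

n + δ = 0.032 + 0.095 = 0.127.
Current steady state (s = 0.57): k* = (0.57/0.127)^(1/0.74) ≈ 7.6064, y* = 7.6064^0.26 ≈ 1.6948, c* = (1−0.57)·1.6948 ≈ 0.7287.
Setting f'(k) = n+δ gives 0.26·k^(0.26−1) = 0.127, hence k_gold = (0.26/0.127)^(1/0.74) ≈ 2.6333.
y_gold = 2.6333^0.26 ≈ 1.2863, c_gold = y_gold − 0.127·k_gold ≈ 0.9518.
Gain: Δc = 0.9518 − 0.7287 ≈ 0.2231.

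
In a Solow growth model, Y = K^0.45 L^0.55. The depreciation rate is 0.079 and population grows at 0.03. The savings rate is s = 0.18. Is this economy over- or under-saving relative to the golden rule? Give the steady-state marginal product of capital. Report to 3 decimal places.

Capital per worker breaks even when investment replaces (n + δ)·k; here n + δ = 0.109.
Steady-state k*: s·k^0.45 = 0.109·k gives k* = (0.18/0.109)^(1/0.55) ≈ 2.4893.
MPK = 0.45·2.4893^(-0.55) ≈ 0.2725.
MPK > n+δ = 0.109, so the economy is dynamically efficient (under-saving).

under-saving; MPK ≈ 0.273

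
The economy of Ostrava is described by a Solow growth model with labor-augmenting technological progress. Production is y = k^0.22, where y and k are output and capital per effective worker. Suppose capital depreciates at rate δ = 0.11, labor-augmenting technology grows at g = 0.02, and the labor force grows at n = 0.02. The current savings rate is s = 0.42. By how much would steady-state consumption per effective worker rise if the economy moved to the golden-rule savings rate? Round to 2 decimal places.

Δc ≈ 0.09

n + g + δ = 0.02 + 0.02 + 0.11 = 0.15.
Current steady state (s = 0.42): k* = (0.42/0.15)^(1/0.78) ≈ 3.7435, y* = 3.7435^0.22 ≈ 1.3370, c* = (1−0.42)·1.3370 ≈ 0.7754.
Maximizing c = f(k) − (n+g+δ)·k gives f'(k) = n+g+δ, i.e. 0.22·k^(0.22−1) = 0.15, so k_gold = (0.22/0.15)^(1/0.78) ≈ 1.6340.
y_gold = 1.6340^0.22 ≈ 1.1141, c_gold = y_gold − 0.15·k_gold ≈ 0.8690.
Gain: Δc = 0.8690 − 0.7754 ≈ 0.0935.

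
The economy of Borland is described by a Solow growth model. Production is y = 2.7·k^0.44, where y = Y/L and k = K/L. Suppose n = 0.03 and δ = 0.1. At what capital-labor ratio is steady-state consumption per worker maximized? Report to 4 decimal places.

The effective depreciation rate is n + δ = 0.03 + 0.1 = 0.13.
Golden rule sets MPK = n+δ: 0.44·2.7·k^(0.44−1) = 0.13, so k_gold = (0.44·2.7/0.13)^(1/0.56) ≈ 51.9810.

k_gold ≈ 51.9810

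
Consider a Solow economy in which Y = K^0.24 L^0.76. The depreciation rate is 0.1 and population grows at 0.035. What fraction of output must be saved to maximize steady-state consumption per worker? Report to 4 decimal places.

s_gold = 0.2400

Break-even investment rate: n + δ = 0.035 + 0.1 = 0.135.
At the golden rule MPK = n+δ, and in any Cobb-Douglas steady state s = (n+δ)·k/y = MPK·k/y = capital's share 0.24.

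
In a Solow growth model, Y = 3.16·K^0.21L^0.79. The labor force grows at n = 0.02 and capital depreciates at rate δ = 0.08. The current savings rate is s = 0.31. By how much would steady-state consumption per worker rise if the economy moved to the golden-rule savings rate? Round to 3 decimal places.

Capital per worker breaks even when investment replaces (n + δ)·k; here n + δ = 0.1.
Current steady state (s = 0.31): k* = (0.31·3.16/0.1)^(1/0.79) ≈ 17.9677, y* = 3.16·17.9677^0.21 ≈ 5.7960, c* = (1−0.31)·5.7960 ≈ 3.9993.
Maximizing c = f(k) − (n+δ)·k gives f'(k) = n+δ, i.e. 0.21·3.16·k^(0.21−1) = 0.1, so k_gold = (0.21·3.16/0.1)^(1/0.79) ≈ 10.9746.
y_gold = 3.16·10.9746^0.21 ≈ 5.2260, c_gold = y_gold − 0.1·k_gold ≈ 4.1285.
Gain: Δc = 4.1285 − 3.9993 ≈ 0.1293.

Δc ≈ 0.129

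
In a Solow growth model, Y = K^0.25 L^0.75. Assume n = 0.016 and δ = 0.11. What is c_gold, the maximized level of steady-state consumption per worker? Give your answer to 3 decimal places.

n + δ = 0.016 + 0.11 = 0.126.
Golden rule sets MPK = n+δ: 0.25·k^(0.25−1) = 0.126, so k_gold = (0.25/0.126)^(1/0.75) ≈ 2.4932.
y_gold = 2.4932^0.25 ≈ 1.2566.
c_gold = y_gold − (n+δ)·k_gold = 1.2566 − 0.126·2.4932 ≈ 0.9424.

c_gold ≈ 0.942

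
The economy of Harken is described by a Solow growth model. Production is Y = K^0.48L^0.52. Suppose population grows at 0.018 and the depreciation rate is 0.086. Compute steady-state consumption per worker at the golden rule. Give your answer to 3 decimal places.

The effective depreciation rate is n + δ = 0.018 + 0.086 = 0.104.
Maximizing c = f(k) − (n+δ)·k gives f'(k) = n+δ, i.e. 0.48·k^(0.48−1) = 0.104, so k_gold = (0.48/0.104)^(1/0.52) ≈ 18.9375.
y_gold = 18.9375^0.48 ≈ 4.1031.
c_gold = y_gold − (n+δ)·k_gold = 4.1031 − 0.104·18.9375 ≈ 2.1336.

c_gold ≈ 2.134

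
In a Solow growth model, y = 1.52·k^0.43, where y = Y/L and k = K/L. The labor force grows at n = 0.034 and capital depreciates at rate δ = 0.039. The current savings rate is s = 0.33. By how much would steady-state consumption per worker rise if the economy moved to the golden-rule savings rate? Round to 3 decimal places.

Δc ≈ 0.169

Break-even investment rate: n + δ = 0.034 + 0.039 = 0.073.
Current steady state (s = 0.33): k* = (0.33·1.52/0.073)^(1/0.57) ≈ 29.4091, y* = 1.52·29.4091^0.43 ≈ 6.5057, c* = (1−0.33)·6.5057 ≈ 4.3588.
Golden rule sets MPK = n+δ: 0.43·1.52·k^(0.43−1) = 0.073, so k_gold = (0.43·1.52/0.073)^(1/0.57) ≈ 46.7904.
y_gold = 1.52·46.7904^0.43 ≈ 7.9435, c_gold = y_gold − 0.073·k_gold ≈ 4.5278.
Gain: Δc = 4.5278 − 4.3588 ≈ 0.1690.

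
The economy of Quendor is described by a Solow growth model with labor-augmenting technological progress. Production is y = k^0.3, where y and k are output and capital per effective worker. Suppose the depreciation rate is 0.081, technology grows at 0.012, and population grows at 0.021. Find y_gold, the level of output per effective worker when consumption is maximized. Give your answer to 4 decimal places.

y_gold ≈ 1.5139

Break-even investment rate: n + g + δ = 0.021 + 0.012 + 0.081 = 0.114.
At the golden rule the marginal product of capital equals n+g+δ: 0.3·k^(0.3−1) = 0.114. Solving, k_gold = (0.3/0.114)^(1/0.7) ≈ 3.9839.
Output: y_gold = k_gold^0.3 = 3.9839^0.3 ≈ 1.5139.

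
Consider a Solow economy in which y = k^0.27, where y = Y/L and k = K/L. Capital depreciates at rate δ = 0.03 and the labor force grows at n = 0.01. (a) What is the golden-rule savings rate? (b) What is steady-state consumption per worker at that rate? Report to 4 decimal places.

(a) s_gold = 0.2700; (b) c_gold ≈ 1.4793

Capital per worker breaks even when investment replaces (n + δ)·k; here n + δ = 0.04.
For Cobb-Douglas, s_gold equals capital's share: s_gold = 0.27.
At the golden rule the marginal product of capital equals n+δ: 0.27·k^(0.27−1) = 0.04. Solving, k_gold = (0.27/0.04)^(1/0.73) ≈ 13.6783.
y_gold = 13.6783^0.27 ≈ 2.0264; c_gold = (1−0.27)·y_gold ≈ 1.4793.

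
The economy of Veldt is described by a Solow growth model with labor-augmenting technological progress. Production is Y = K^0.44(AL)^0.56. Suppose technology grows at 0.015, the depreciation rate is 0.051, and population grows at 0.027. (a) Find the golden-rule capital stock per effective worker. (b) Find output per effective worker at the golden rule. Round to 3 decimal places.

The effective depreciation rate is n + g + δ = 0.027 + 0.015 + 0.051 = 0.093.
Maximizing c = f(k) − (n+g+δ)·k gives f'(k) = n+g+δ, i.e. 0.44·k^(0.44−1) = 0.093, so k_gold = (0.44/0.093)^(1/0.56) ≈ 16.0436.
y_gold = 16.0436^0.44 ≈ 3.3910.

(a) k_gold ≈ 16.044; (b) y_gold ≈ 3.391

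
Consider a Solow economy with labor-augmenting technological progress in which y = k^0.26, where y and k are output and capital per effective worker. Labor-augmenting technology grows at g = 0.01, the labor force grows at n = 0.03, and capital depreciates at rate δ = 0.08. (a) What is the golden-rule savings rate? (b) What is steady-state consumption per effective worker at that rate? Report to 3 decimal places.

n + g + δ = 0.03 + 0.01 + 0.08 = 0.12.
For Cobb-Douglas, s_gold equals capital's share: s_gold = 0.26.
Setting f'(k) = n+g+δ gives 0.26·k^(0.26−1) = 0.12, hence k_gold = (0.26/0.12)^(1/0.74) ≈ 2.8430.
y_gold = 2.8430^0.26 ≈ 1.3121; c_gold = (1−0.26)·y_gold ≈ 0.9710.

(a) s_gold = 0.260; (b) c_gold ≈ 0.971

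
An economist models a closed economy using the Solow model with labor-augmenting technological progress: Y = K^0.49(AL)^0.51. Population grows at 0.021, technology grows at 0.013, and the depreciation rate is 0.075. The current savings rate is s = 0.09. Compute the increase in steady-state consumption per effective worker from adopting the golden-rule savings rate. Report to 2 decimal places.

Break-even investment rate: n + g + δ = 0.021 + 0.013 + 0.075 = 0.109.
Current steady state (s = 0.09): k* = (0.09/0.109)^(1/0.51) ≈ 0.6869, y* = 0.6869^0.49 ≈ 0.8319, c* = (1−0.09)·0.8319 ≈ 0.7570.
At the golden rule the marginal product of capital equals n+g+δ: 0.49·k^(0.49−1) = 0.109. Solving, k_gold = (0.49/0.109)^(1/0.51) ≈ 19.0520.
y_gold = 19.0520^0.49 ≈ 4.2381, c_gold = y_gold − 0.109·k_gold ≈ 2.1614.
Gain: Δc = 2.1614 − 0.7570 ≈ 1.4044.

Δc ≈ 1.40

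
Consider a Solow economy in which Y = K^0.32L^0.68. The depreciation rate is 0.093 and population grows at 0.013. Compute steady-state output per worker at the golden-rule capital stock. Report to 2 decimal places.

Break-even investment rate: n + δ = 0.013 + 0.093 = 0.106.
Golden rule sets MPK = n+δ: 0.32·k^(0.32−1) = 0.106, so k_gold = (0.32/0.106)^(1/0.68) ≈ 5.0775.
Output: y_gold = k_gold^0.32 = 5.0775^0.32 ≈ 1.6819.

y_gold ≈ 1.68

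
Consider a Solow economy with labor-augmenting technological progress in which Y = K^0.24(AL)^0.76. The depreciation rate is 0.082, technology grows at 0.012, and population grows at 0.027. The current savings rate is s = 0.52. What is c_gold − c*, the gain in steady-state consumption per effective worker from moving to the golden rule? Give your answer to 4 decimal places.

Δc ≈ 0.1828

Capital per effective worker breaks even when investment replaces (n + g + δ)·k; here n + g + δ = 0.121.
Current steady state (s = 0.52): k* = (0.52/0.121)^(1/0.76) ≈ 6.8105, y* = 6.8105^0.24 ≈ 1.5848, c* = (1−0.52)·1.5848 ≈ 0.7607.
Golden rule sets MPK = n+g+δ: 0.24·k^(0.24−1) = 0.121, so k_gold = (0.24/0.121)^(1/0.76) ≈ 2.4624.
y_gold = 2.4624^0.24 ≈ 1.2414, c_gold = y_gold − 0.121·k_gold ≈ 0.9435.
Gain: Δc = 0.9435 − 0.7607 ≈ 0.1828.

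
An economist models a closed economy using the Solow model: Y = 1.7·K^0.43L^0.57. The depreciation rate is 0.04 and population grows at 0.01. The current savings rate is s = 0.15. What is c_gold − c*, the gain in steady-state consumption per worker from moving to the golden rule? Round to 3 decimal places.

Break-even investment rate: n + δ = 0.01 + 0.04 = 0.05.
Current steady state (s = 0.15): k* = (0.15·1.7/0.05)^(1/0.57) ≈ 17.4322, y* = 1.7·17.4322^0.43 ≈ 5.8107, c* = (1−0.15)·5.8107 ≈ 4.9391.
Setting f'(k) = n+δ gives 0.43·1.7·k^(0.43−1) = 0.05, hence k_gold = (0.43·1.7/0.05)^(1/0.57) ≈ 110.6031.
y_gold = 1.7·110.6031^0.43 ≈ 12.8608, c_gold = y_gold − 0.05·k_gold ≈ 7.3307.
Gain: Δc = 7.3307 − 4.9391 ≈ 2.3916.

Δc ≈ 2.392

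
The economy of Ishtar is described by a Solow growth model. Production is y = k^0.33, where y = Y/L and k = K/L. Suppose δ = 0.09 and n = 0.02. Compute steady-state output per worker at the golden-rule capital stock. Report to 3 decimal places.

The effective depreciation rate is n + δ = 0.02 + 0.09 = 0.11.
Setting f'(k) = n+δ gives 0.33·k^(0.33−1) = 0.11, hence k_gold = (0.33/0.11)^(1/0.67) ≈ 5.1537.
Output: y_gold = k_gold^0.33 = 5.1537^0.33 ≈ 1.7179.

y_gold ≈ 1.718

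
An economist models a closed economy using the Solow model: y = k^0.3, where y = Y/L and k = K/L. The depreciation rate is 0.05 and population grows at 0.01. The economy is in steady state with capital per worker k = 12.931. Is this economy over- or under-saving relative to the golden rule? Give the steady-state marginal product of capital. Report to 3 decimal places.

Break-even investment rate: n + δ = 0.01 + 0.05 = 0.06.
MPK = 0.3·k^(0.3−1) = 0.3·12.931^(-0.7) ≈ 0.0500.
MPK < 0.06, so the economy is dynamically inefficient (over-saving).

over-saving; MPK ≈ 0.050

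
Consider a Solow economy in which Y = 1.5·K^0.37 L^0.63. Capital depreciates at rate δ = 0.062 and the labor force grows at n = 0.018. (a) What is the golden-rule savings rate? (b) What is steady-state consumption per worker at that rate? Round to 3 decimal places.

(a) s_gold = 0.370; (b) c_gold ≈ 2.948

n + δ = 0.018 + 0.062 = 0.08.
For Cobb-Douglas, s_gold equals capital's share: s_gold = 0.37.
Golden rule sets MPK = n+δ: 0.37·1.5·k^(0.37−1) = 0.08, so k_gold = (0.37·1.5/0.08)^(1/0.63) ≈ 21.6393.
y_gold = 1.5·21.6393^0.37 ≈ 4.6788; c_gold = (1−0.37)·y_gold ≈ 2.9476.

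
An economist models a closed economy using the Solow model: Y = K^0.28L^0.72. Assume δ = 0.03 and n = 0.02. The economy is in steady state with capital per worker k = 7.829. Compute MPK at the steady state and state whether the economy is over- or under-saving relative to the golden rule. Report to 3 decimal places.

Break-even investment rate: n + δ = 0.02 + 0.03 = 0.05.
MPK = 0.28·k^(0.28−1) = 0.28·7.829^(-0.72) ≈ 0.0636.
MPK > 0.05, so the economy is dynamically efficient (under-saving).

under-saving; MPK ≈ 0.064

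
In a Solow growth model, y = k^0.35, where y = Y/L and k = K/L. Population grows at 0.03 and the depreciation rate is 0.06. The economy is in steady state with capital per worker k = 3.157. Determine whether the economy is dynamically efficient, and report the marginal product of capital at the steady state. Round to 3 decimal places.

dynamically efficient; MPK ≈ 0.166

Capital per worker breaks even when investment replaces (n + δ)·k; here n + δ = 0.09.
MPK = 0.35·k^(0.35−1) = 0.35·3.157^(-0.65) ≈ 0.1658.
MPK > 0.09, so the economy is dynamically efficient (under-saving).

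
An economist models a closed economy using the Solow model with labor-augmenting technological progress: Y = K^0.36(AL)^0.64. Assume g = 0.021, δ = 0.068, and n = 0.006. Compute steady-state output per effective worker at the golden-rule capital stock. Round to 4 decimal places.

y_gold ≈ 2.1157

The effective depreciation rate is n + g + δ = 0.006 + 0.021 + 0.068 = 0.095.
At the golden rule the marginal product of capital equals n+g+δ: 0.36·k^(0.36−1) = 0.095. Solving, k_gold = (0.36/0.095)^(1/0.64) ≈ 8.0173.
Output: y_gold = k_gold^0.36 = 8.0173^0.36 ≈ 2.1157.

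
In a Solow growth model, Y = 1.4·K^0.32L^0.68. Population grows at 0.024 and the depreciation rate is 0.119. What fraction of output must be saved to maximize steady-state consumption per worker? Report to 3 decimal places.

s_gold = 0.320

n + δ = 0.024 + 0.119 = 0.143.
At the golden rule MPK = n+δ, and in any Cobb-Douglas steady state s = (n+δ)·k/y = MPK·k/y = capital's share 0.32.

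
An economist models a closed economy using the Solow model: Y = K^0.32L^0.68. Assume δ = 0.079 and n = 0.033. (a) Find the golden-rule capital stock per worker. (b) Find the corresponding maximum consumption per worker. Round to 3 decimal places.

Capital per worker breaks even when investment replaces (n + δ)·k; here n + δ = 0.112.
Setting f'(k) = n+δ gives 0.32·k^(0.32−1) = 0.112, hence k_gold = (0.32/0.112)^(1/0.68) ≈ 4.6826.
y_gold = 4.6826^0.32 ≈ 1.6389; c_gold = y_gold − 0.112·k_gold ≈ 1.1145.

(a) k_gold ≈ 4.683; (b) c_gold ≈ 1.114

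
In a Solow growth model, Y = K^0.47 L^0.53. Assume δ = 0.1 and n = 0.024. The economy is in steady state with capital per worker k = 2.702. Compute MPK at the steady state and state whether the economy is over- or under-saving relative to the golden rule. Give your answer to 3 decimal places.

Capital per worker breaks even when investment replaces (n + δ)·k; here n + δ = 0.124.
MPK = 0.47·k^(0.47−1) = 0.47·2.702^(-0.53) ≈ 0.2775.
MPK > 0.124, so the economy is dynamically efficient (under-saving).

under-saving; MPK ≈ 0.278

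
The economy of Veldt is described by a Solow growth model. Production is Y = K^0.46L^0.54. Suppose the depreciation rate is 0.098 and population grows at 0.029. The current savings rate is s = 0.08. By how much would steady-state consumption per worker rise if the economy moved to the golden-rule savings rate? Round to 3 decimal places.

Capital per worker breaks even when investment replaces (n + δ)·k; here n + δ = 0.127.
Current steady state (s = 0.08): k* = (0.08/0.127)^(1/0.54) ≈ 0.4249, y* = 0.4249^0.46 ≈ 0.6746, c* = (1−0.08)·0.6746 ≈ 0.6206.
At the golden rule the marginal product of capital equals n+δ: 0.46·k^(0.46−1) = 0.127. Solving, k_gold = (0.46/0.127)^(1/0.54) ≈ 10.8418.
y_gold = 10.8418^0.46 ≈ 2.9933, c_gold = y_gold − 0.127·k_gold ≈ 1.6164.
Gain: Δc = 1.6164 − 0.6206 ≈ 0.9958.

Δc ≈ 0.996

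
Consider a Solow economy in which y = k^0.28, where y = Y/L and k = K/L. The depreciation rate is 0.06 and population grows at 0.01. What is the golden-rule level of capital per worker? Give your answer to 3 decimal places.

Break-even investment rate: n + δ = 0.01 + 0.06 = 0.07.
Golden rule sets MPK = n+δ: 0.28·k^(0.28−1) = 0.07, so k_gold = (0.28/0.07)^(1/0.72) ≈ 6.8580.

k_gold ≈ 6.858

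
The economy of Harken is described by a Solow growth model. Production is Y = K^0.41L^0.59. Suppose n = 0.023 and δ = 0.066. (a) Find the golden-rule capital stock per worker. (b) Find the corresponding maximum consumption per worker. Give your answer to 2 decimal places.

Capital per worker breaks even when investment replaces (n + δ)·k; here n + δ = 0.089.
Maximizing c = f(k) − (n+δ)·k gives f'(k) = n+δ, i.e. 0.41·k^(0.41−1) = 0.089, so k_gold = (0.41/0.089)^(1/0.59) ≈ 13.3167.
y_gold = 13.3167^0.41 ≈ 2.8907; c_gold = y_gold − 0.089·k_gold ≈ 1.7055.

(a) k_gold ≈ 13.32; (b) c_gold ≈ 1.71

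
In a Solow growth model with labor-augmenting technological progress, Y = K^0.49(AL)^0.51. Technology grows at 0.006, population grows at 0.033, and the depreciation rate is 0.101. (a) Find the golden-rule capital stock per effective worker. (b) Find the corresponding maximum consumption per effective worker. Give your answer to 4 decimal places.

(a) k_gold ≈ 11.6627; (b) c_gold ≈ 1.6994

Capital per effective worker breaks even when investment replaces (n + g + δ)·k; here n + g + δ = 0.14.
At the golden rule the marginal product of capital equals n+g+δ: 0.49·k^(0.49−1) = 0.14. Solving, k_gold = (0.49/0.14)^(1/0.51) ≈ 11.6627.
y_gold = 11.6627^0.49 ≈ 3.3322; c_gold = y_gold − 0.14·k_gold ≈ 1.6994.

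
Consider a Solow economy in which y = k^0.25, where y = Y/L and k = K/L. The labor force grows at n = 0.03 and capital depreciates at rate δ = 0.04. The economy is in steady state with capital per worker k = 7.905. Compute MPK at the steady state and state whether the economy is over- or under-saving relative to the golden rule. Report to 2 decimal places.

Break-even investment rate: n + δ = 0.03 + 0.04 = 0.07.
MPK = 0.25·k^(0.25−1) = 0.25·7.905^(-0.75) ≈ 0.0530.
MPK < 0.07, so the economy is dynamically inefficient (over-saving).

over-saving; MPK ≈ 0.05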